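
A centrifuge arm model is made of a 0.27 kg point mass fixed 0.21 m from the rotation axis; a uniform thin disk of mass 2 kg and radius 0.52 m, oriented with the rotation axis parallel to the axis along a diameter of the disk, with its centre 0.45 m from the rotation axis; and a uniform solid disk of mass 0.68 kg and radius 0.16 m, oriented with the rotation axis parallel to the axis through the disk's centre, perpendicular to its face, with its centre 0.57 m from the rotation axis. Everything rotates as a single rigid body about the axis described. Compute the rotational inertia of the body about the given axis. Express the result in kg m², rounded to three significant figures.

Point mass: I_cm = 0; centre at d = 0.21 m, so I = I_cm + Md² gives I = 0 + (0.27)(0.21)² = 0.011907 kg m².
Thin disk: I_cm = (1/4)MR² = (1/4)(2)(0.52)² = 0.1352 kg m²; centre at d = 0.45 m, so I = I_cm + Md² gives I = 0.1352 + (2)(0.45)² = 0.5402 kg m².
Solid disk: I_cm = (1/2)MR² = (1/2)(0.68)(0.16)² = 0.008704 kg m²; centre at d = 0.57 m, so I = I_cm + Md² gives I = 0.008704 + (0.68)(0.57)² = 0.22964 kg m².
Total I = 0.011907 + 0.5402 + 0.22964 = 0.78174 kg m².

0.782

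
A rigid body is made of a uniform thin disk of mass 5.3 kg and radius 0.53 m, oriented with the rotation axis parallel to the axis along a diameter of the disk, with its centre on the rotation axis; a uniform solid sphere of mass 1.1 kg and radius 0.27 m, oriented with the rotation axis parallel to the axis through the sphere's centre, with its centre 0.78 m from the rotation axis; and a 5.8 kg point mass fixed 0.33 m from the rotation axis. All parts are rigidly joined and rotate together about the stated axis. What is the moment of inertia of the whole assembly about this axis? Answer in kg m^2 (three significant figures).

1.71

Thin disk: I_cm = (1/4)MR² = (1/4)(5.3)(0.53)² = 0.37219 kg m^2; axis through the centre, so I = 0.37219 kg m^2.
Solid sphere: I_cm = (2/5)MR² = (2/5)(1.1)(0.27)² = 0.032076 kg m^2; centre at d = 0.78 m, so the parallel axis theorem gives I = 0.032076 + (1.1)(0.78)² = 0.70132 kg m^2.
Point mass: I_cm = 0; centre at d = 0.33 m, so the parallel axis theorem gives I = 0 + (5.8)(0.33)² = 0.63162 kg m^2.
Total I = 0.37219 + 0.70132 + 0.63162 = 1.7051 kg m^2.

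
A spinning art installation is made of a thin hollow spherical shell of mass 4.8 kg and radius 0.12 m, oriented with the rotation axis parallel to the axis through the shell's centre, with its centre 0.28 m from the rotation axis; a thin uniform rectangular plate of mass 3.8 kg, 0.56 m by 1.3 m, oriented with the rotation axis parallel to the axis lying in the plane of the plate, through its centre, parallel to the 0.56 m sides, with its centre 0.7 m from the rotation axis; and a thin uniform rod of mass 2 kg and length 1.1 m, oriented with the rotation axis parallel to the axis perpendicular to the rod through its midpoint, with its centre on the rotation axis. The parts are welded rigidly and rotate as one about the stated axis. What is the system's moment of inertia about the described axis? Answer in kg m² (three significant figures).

Spherical shell: I_cm = (2/3)MR² = (2/3)(4.8)(0.12)² = 0.04608 kg m²; centre at d = 0.28 m, so I = I_cm + Md² gives I = 0.04608 + (4.8)(0.28)² = 0.4224 kg m².
Rectangular plate: I_cm = (1/12)Mb² = (1/12)(3.8)(1.3)² = 0.53517 kg m²; centre at d = 0.7 m, so I = I_cm + Md² gives I = 0.53517 + (3.8)(0.7)² = 2.3972 kg m².
Thin rod: I_cm = (1/12)ML² = (1/12)(2)(1.1)² = 0.20167 kg m²; axis through the centre, so I = 0.20167 kg m².
Total I = 0.4224 + 2.3972 + 0.20167 = 3.0212 kg m².

3.02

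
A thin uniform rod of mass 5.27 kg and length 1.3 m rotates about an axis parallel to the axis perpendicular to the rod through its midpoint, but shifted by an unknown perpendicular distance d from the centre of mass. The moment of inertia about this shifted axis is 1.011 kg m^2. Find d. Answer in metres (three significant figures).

About the centre-of-mass axis, I_cm = (1/12)ML² = (1/12)(5.27)(1.3)² = 0.74219 kg m^2.
Parallel axis theorem: I = I_cm + Md², so Md² = 1.011 − 0.74219 = 0.26881 kg m^2.
d = √(0.26881 / 5.27) = 0.22585 m.

0.226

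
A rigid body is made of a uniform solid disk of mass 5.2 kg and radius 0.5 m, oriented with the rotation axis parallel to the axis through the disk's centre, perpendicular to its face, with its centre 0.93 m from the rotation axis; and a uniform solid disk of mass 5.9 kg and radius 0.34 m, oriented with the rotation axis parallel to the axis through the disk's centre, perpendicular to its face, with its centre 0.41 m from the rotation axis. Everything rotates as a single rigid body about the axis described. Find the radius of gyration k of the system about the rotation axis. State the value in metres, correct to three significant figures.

0.764

Solid disk: I_cm = (1/2)MR² = (1/2)(5.2)(0.5)² = 0.65 kg m^2; centre at d = 0.93 m, so I = I_cm + Md² gives I = 0.65 + (5.2)(0.93)² = 5.1475 kg m^2.
Solid disk: I_cm = (1/2)MR² = (1/2)(5.9)(0.34)² = 0.34102 kg m^2; centre at d = 0.41 m, so I = I_cm + Md² gives I = 0.34102 + (5.9)(0.41)² = 1.3328 kg m^2.
Total I = 6.4803 kg m^2; total mass M = 11.1 kg.
k = √(I/M) = √(6.4803/11.1) = 0.76407 m.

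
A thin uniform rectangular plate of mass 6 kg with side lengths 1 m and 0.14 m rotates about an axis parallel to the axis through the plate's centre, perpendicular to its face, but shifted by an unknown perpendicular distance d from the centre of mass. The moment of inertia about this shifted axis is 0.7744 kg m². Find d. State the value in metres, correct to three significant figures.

About the centre-of-mass axis, I_cm = (1/12)M(a²+b²) = (1/12)(6)[(1)² + (0.14)²] = 0.5098 kg m².
Parallel axis theorem: I = I_cm + Md², so Md² = 0.7744 − 0.5098 = 0.2646 kg m².
d = √(0.2646 / 6) = 0.21 m.

0.210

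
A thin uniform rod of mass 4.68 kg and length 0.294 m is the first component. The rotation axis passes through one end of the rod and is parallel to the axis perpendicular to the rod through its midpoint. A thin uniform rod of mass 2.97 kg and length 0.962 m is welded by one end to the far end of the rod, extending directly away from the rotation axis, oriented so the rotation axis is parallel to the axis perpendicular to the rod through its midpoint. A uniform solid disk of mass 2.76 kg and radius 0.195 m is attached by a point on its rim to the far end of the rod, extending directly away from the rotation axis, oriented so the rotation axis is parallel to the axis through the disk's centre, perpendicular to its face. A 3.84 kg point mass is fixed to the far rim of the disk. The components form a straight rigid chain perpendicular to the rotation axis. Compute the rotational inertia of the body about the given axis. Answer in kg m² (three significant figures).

Thin rod: I_cm = (1/12)ML² = (1/12)(4.68)(0.294)² = 0.03371 kg m²; centre at d = 0.147 m, so I = I_cm + Md² gives I = 0.03371 + (4.68)(0.147)² = 0.13484 kg m².
Thin rod: I_cm = (1/12)ML² = (1/12)(2.97)(0.962)² = 0.22905 kg m²; centre at d = 0.147 + 0.147 + 0.481 = 0.775 m, so I = I_cm + Md² gives I = 0.22905 + (2.97)(0.775)² = 2.0129 kg m².
Solid disk: I_cm = (1/2)MR² = (1/2)(2.76)(0.195)² = 0.052475 kg m²; centre at d = 0.147 + 0.147 + 0.481 + 0.481 + 0.195 = 1.451 m, so I = I_cm + Md² gives I = 0.052475 + (2.76)(1.451)² = 5.8634 kg m².
Point mass: I_cm = 0; centre at d = 0.147 + 0.147 + 0.481 + 0.481 + 0.195 + 0.195 = 1.646 m, so I = I_cm + Md² gives I = 0 + (3.84)(1.646)² = 10.404 kg m².
Total I = 0.13484 + 2.0129 + 5.8634 + 10.404 = 18.415 kg m².

18.4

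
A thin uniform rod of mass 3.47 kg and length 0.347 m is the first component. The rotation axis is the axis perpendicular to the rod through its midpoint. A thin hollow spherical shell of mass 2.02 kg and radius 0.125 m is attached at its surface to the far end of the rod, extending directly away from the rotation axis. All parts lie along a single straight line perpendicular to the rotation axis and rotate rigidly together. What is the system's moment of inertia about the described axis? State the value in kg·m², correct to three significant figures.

Thin rod: I_cm = (1/12)ML² = (1/12)(3.47)(0.347)² = 0.034818 kg·m²; axis through the centre, so I = 0.034818 kg·m².
Spherical shell: I_cm = (2/3)MR² = (2/3)(2.02)(0.125)² = 0.021042 kg·m²; centre at d = 0.1735 + 0.125 = 0.2985 m, so I = I_cm + Md² gives I = 0.021042 + (2.02)(0.2985)² = 0.20103 kg·m².
Total I = 0.034818 + 0.20103 = 0.23585 kg·m².

0.236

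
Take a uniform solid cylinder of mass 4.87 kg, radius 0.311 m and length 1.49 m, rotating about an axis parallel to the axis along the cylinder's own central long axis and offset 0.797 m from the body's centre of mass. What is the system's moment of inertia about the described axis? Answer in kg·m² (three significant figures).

I_cm = (1/2)MR² = (1/2)(4.87)(0.311)² = 0.23552 kg·m²; centre at d = 0.797 m, so the parallel axis theorem gives I = 0.23552 + (4.87)(0.797)² = 3.329 kg·m².

3.33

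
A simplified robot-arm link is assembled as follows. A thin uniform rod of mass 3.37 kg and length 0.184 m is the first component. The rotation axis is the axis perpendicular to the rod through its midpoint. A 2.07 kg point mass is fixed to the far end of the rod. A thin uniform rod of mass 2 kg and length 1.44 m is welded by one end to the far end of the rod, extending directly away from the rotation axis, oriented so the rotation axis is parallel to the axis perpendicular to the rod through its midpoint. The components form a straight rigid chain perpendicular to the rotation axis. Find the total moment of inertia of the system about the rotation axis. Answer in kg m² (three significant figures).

1.69

Thin rod: I_cm = (1/12)ML² = (1/12)(3.37)(0.184)² = 0.0095079 kg m²; axis through the centre, so I = 0.0095079 kg m².
Point mass: I_cm = 0; centre at d = 0.092 m, so I = I_cm + Md² gives I = 0 + (2.07)(0.092)² = 0.01752 kg m².
Thin rod: I_cm = (1/12)ML² = (1/12)(2)(1.44)² = 0.3456 kg m²; centre at d = 0.092 + 0.72 = 0.812 m, so I = I_cm + Md² gives I = 0.3456 + (2)(0.812)² = 1.6643 kg m².
Total I = 0.0095079 + 0.01752 + 1.6643 = 1.6913 kg m².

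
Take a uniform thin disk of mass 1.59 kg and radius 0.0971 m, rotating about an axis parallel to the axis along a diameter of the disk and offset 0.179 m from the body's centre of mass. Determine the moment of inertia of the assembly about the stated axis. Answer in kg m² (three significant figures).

0.0547

I_cm = (1/4)MR² = (1/4)(1.59)(0.0971)² = 0.0037478 kg m²; centre at d = 0.179 m, so the parallel axis theorem gives I = 0.0037478 + (1.59)(0.179)² = 0.054693 kg m².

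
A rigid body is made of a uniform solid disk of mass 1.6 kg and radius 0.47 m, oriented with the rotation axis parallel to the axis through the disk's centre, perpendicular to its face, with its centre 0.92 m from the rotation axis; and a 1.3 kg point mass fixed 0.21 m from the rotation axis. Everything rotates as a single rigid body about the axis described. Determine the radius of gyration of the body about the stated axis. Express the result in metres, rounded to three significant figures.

0.740

Solid disk: I_cm = (1/2)MR² = (1/2)(1.6)(0.47)² = 0.17672 kg m^2; centre at d = 0.92 m, so I = I_cm + Md² gives I = 0.17672 + (1.6)(0.92)² = 1.531 kg m^2.
Point mass: I_cm = 0; centre at d = 0.21 m, so I = I_cm + Md² gives I = 0 + (1.3)(0.21)² = 0.05733 kg m^2.
Total I = 1.5883 kg m^2; total mass M = 2.9 kg.
k = √(I/M) = √(1.5883/2.9) = 0.74006 m.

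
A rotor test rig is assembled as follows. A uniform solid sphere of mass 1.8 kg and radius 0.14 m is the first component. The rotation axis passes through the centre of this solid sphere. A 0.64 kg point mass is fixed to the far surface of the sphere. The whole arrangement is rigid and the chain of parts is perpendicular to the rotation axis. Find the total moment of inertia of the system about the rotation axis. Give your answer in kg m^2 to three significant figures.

0.0267

Solid sphere: I_cm = (2/5)MR² = (2/5)(1.8)(0.14)² = 0.014112 kg m^2; axis through the centre, so I = 0.014112 kg m^2.
Point mass: I_cm = 0; centre at d = 0.14 m, so the parallel axis theorem gives I = 0 + (0.64)(0.14)² = 0.012544 kg m^2.
Total I = 0.014112 + 0.012544 = 0.026656 kg m^2.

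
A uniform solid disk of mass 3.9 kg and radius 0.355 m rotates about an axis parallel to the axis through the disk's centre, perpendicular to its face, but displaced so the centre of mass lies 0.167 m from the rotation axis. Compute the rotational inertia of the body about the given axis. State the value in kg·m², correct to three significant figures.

0.355

I_cm = (1/2)MR² = (1/2)(3.9)(0.355)² = 0.24575 kg·m²; centre at d = 0.167 m, so the parallel axis theorem gives I = 0.24575 + (3.9)(0.167)² = 0.35452 kg·m².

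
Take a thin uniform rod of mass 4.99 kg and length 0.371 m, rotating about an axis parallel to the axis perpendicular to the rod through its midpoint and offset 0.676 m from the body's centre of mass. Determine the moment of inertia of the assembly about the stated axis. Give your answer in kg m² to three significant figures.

I_cm = (1/12)ML² = (1/12)(4.99)(0.371)² = 0.057236 kg m²; centre at d = 0.676 m, so I = I_cm + Md² gives I = 0.057236 + (4.99)(0.676)² = 2.3375 kg m².

2.34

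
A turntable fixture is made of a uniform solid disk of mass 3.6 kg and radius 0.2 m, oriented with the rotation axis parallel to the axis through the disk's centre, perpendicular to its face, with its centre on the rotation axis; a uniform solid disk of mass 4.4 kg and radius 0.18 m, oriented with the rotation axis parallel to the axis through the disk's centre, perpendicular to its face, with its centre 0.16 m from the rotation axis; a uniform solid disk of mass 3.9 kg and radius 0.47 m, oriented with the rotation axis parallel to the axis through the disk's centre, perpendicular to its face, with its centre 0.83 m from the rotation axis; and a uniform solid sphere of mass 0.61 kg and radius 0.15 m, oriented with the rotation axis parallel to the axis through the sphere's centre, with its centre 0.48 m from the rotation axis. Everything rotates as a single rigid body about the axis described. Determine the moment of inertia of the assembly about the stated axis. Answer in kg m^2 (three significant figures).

Solid disk: I_cm = (1/2)MR² = (1/2)(3.6)(0.2)² = 0.072 kg m^2; axis through the centre, so I = 0.072 kg m^2.
Solid disk: I_cm = (1/2)MR² = (1/2)(4.4)(0.18)² = 0.07128 kg m^2; centre at d = 0.16 m, so I = I_cm + Md² gives I = 0.07128 + (4.4)(0.16)² = 0.18392 kg m^2.
Solid disk: I_cm = (1/2)MR² = (1/2)(3.9)(0.47)² = 0.43075 kg m^2; centre at d = 0.83 m, so I = I_cm + Md² gives I = 0.43075 + (3.9)(0.83)² = 3.1175 kg m^2.
Solid sphere: I_cm = (2/5)MR² = (2/5)(0.61)(0.15)² = 0.00549 kg m^2; centre at d = 0.48 m, so I = I_cm + Md² gives I = 0.00549 + (0.61)(0.48)² = 0.14603 kg m^2.
Total I = 0.072 + 0.18392 + 3.1175 + 0.14603 = 3.5194 kg m^2.

3.52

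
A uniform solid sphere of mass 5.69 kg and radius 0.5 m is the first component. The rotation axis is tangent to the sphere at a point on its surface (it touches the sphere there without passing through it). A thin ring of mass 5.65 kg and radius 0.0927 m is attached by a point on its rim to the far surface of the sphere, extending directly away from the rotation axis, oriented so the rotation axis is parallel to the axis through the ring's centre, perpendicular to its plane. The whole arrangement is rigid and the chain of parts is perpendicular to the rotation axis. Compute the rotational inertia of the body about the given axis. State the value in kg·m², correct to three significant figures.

Solid sphere: I_cm = (2/5)MR² = (2/5)(5.69)(0.5)² = 0.569 kg·m²; centre at d = 0.5 m, so the parallel axis theorem gives I = 0.569 + (5.69)(0.5)² = 1.9915 kg·m².
Thin ring: I_cm = MR² = (5.65)(0.0927)² = 0.048552 kg·m²; centre at d = 0.5 + 0.5 + 0.0927 = 1.0927 m, so the parallel axis theorem gives I = 0.048552 + (5.65)(1.0927)² = 6.7946 kg·m².
Total I = 1.9915 + 6.7946 = 8.7861 kg·m².

8.79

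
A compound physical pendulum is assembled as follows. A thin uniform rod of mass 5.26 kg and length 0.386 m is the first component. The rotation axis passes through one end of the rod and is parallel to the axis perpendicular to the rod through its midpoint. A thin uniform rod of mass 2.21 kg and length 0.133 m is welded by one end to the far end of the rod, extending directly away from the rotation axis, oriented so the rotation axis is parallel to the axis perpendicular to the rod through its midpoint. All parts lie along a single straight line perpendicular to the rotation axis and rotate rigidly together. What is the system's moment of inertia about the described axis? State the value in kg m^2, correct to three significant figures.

Thin rod: I_cm = (1/12)ML² = (1/12)(5.26)(0.386)² = 0.06531 kg m^2; centre at d = 0.193 m, so the parallel axis theorem gives I = 0.06531 + (5.26)(0.193)² = 0.26124 kg m^2.
Thin rod: I_cm = (1/12)ML² = (1/12)(2.21)(0.133)² = 0.0032577 kg m^2; centre at d = 0.193 + 0.193 + 0.0665 = 0.4525 m, so the parallel axis theorem gives I = 0.0032577 + (2.21)(0.4525)² = 0.45577 kg m^2.
Total I = 0.26124 + 0.45577 = 0.71701 kg m^2.

0.717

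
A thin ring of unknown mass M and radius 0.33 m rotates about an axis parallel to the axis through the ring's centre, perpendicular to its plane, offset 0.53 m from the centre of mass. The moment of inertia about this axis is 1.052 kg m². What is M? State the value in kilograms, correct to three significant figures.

I = I_cm + Md² = MR² + Md² = M·[1·(0.33)² + (0.53)²] = M·0.3898.
So M = 1.052 / 0.3898 = 2.6988 kg.

2.70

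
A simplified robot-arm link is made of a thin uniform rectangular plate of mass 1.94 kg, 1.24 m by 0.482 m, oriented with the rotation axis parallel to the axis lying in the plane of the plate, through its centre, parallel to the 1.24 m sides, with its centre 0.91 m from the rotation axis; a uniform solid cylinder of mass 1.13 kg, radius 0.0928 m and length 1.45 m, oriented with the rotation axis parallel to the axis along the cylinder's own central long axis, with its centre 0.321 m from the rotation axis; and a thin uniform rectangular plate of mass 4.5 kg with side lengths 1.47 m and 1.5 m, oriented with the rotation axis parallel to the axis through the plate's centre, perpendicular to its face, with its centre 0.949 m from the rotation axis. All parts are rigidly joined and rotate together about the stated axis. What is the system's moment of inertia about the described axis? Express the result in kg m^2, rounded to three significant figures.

Rectangular plate: I_cm = (1/12)Mb² = (1/12)(1.94)(0.482)² = 0.037559 kg m^2; centre at d = 0.91 m, so the parallel axis theorem gives I = 0.037559 + (1.94)(0.91)² = 1.6441 kg m^2.
Solid cylinder: I_cm = (1/2)MR² = (1/2)(1.13)(0.0928)² = 0.0048657 kg m^2; centre at d = 0.321 m, so the parallel axis theorem gives I = 0.0048657 + (1.13)(0.321)² = 0.1213 kg m^2.
Rectangular plate: I_cm = (1/12)M(a²+b²) = (1/12)(4.5)[(1.47)² + (1.5)²] = 1.6541 kg m^2; centre at d = 0.949 m, so the parallel axis theorem gives I = 1.6541 + (4.5)(0.949)² = 5.7068 kg m^2.
Total I = 1.6441 + 0.1213 + 5.7068 = 7.4722 kg m^2.

7.47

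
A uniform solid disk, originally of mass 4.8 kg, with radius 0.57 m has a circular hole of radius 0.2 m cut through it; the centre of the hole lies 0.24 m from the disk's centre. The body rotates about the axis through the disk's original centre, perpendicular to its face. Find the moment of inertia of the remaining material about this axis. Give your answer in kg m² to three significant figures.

Unpierced body about its centre: I₀ = (1/2)MR² = (1/2)(4.8)(0.57)² = 0.77976 kg m².
The removed disk has mass m = M·(r/R)² = (4.8)(0.2/0.57)² = 0.59095 kg (same uniform areal density).
Its moment of inertia about the rotation axis (parallel-axis theorem): I_hole = (1/2)mr² + md² = (1/2)(0.59095)(0.2)² + (0.59095)(0.24)² = 0.045858 kg m².
Treating the hole as negative mass, I = I₀ − I_hole = 0.77976 − 0.045858 = 0.7339 kg m².

0.734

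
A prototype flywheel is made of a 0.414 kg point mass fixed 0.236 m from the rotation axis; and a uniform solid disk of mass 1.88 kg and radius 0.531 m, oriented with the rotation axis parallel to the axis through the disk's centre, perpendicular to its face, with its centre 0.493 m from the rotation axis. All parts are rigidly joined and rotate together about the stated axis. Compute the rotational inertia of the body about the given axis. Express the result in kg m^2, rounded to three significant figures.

0.745

Point mass: I_cm = 0; centre at d = 0.236 m, so I = I_cm + Md² gives I = 0 + (0.414)(0.236)² = 0.023058 kg m^2.
Solid disk: I_cm = (1/2)MR² = (1/2)(1.88)(0.531)² = 0.26504 kg m^2; centre at d = 0.493 m, so I = I_cm + Md² gives I = 0.26504 + (1.88)(0.493)² = 0.72198 kg m^2.
Total I = 0.023058 + 0.72198 = 0.74503 kg m^2.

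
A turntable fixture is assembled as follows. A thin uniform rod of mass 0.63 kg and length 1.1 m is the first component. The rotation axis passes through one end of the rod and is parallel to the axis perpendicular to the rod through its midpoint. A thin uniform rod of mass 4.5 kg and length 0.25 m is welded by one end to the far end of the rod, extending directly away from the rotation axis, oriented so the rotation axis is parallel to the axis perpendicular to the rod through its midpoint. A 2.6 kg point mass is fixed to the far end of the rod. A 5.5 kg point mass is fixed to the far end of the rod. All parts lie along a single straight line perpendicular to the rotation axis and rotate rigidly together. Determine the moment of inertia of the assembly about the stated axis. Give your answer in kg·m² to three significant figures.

Thin rod: I_cm = (1/12)ML² = (1/12)(0.63)(1.1)² = 0.063525 kg·m²; centre at d = 0.55 m, so I = I_cm + Md² gives I = 0.063525 + (0.63)(0.55)² = 0.2541 kg·m².
Thin rod: I_cm = (1/12)ML² = (1/12)(4.5)(0.25)² = 0.023438 kg·m²; centre at d = 0.55 + 0.55 + 0.125 = 1.225 m, so I = I_cm + Md² gives I = 0.023438 + (4.5)(1.225)² = 6.7763 kg·m².
Point mass: I_cm = 0; centre at d = 0.55 + 0.55 + 0.125 + 0.125 = 1.35 m, so I = I_cm + Md² gives I = 0 + (2.6)(1.35)² = 4.7385 kg·m².
Point mass: I_cm = 0; centre at d = 0.55 + 0.55 + 0.125 + 0.125 = 1.35 m, so I = I_cm + Md² gives I = 0 + (5.5)(1.35)² = 10.024 kg·m².
Total I = 0.2541 + 6.7763 + 4.7385 + 10.024 = 21.793 kg·m².

21.8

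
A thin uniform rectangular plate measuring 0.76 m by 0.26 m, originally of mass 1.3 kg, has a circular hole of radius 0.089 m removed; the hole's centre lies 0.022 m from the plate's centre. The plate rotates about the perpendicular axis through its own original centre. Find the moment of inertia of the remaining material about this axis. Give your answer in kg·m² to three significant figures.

Unpierced body about its centre: I₀ = (1/12)M(a²+b²) = (1/12)(1.3)[(0.76)² + (0.26)²] = 0.069897 kg·m².
The removed disk has mass m = M·πr²/(ab) = (1.3)·π(0.089)²/(0.76·0.26) = 0.16371 kg (same uniform areal density).
Its moment of inertia about the rotation axis (parallel-axis theorem): I_hole = (1/2)mr² + md² = (1/2)(0.16371)(0.089)² + (0.16371)(0.022)² = 0.00072763 kg·m².
Treating the hole as negative mass, I = I₀ − I_hole = 0.069897 − 0.00072763 = 0.069169 kg·m².

0.0692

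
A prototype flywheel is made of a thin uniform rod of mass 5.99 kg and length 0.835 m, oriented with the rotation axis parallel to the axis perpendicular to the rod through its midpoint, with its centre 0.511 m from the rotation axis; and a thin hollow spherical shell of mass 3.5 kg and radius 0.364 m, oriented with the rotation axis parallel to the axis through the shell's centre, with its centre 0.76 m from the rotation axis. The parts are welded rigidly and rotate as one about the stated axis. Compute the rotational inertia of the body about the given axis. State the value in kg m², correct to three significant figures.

4.24

Thin rod: I_cm = (1/12)ML² = (1/12)(5.99)(0.835)² = 0.34803 kg m²; centre at d = 0.511 m, so I = I_cm + Md² gives I = 0.34803 + (5.99)(0.511)² = 1.9121 kg m².
Spherical shell: I_cm = (2/3)MR² = (2/3)(3.5)(0.364)² = 0.30916 kg m²; centre at d = 0.76 m, so I = I_cm + Md² gives I = 0.30916 + (3.5)(0.76)² = 2.3308 kg m².
Total I = 1.9121 + 2.3308 = 4.2429 kg m².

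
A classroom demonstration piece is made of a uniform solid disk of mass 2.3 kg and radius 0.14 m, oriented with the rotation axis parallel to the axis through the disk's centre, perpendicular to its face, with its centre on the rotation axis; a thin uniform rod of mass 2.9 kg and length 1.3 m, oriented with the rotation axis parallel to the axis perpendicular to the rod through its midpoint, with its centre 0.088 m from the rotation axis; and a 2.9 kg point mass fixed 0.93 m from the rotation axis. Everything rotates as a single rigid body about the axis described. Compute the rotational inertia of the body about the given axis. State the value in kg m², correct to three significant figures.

Solid disk: I_cm = (1/2)MR² = (1/2)(2.3)(0.14)² = 0.02254 kg m²; axis through the centre, so I = 0.02254 kg m².
Thin rod: I_cm = (1/12)ML² = (1/12)(2.9)(1.3)² = 0.40842 kg m²; centre at d = 0.088 m, so I = I_cm + Md² gives I = 0.40842 + (2.9)(0.088)² = 0.43087 kg m².
Point mass: I_cm = 0; centre at d = 0.93 m, so I = I_cm + Md² gives I = 0 + (2.9)(0.93)² = 2.5082 kg m².
Total I = 0.02254 + 0.43087 + 2.5082 = 2.9616 kg m².

2.96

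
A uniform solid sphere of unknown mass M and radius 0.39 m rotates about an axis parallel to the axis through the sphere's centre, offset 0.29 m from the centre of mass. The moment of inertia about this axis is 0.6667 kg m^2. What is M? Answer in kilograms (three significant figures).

I = I_cm + Md² = (2/5)MR² + Md² = M·[0.4·(0.39)² + (0.29)²] = M·0.14494.
So M = 0.6667 / 0.14494 = 4.5998 kg.

4.60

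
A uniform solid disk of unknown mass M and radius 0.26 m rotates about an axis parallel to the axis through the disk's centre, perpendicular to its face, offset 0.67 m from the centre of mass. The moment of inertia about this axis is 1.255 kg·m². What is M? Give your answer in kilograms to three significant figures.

I = I_cm + Md² = (1/2)MR² + Md² = M·[0.5·(0.26)² + (0.67)²] = M·0.4827.
So M = 1.255 / 0.4827 = 2.6 kg.

2.60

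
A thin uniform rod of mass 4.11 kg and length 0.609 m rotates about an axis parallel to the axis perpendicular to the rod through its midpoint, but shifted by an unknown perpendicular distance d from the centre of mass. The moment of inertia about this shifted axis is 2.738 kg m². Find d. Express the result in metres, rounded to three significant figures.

About the centre-of-mass axis, I_cm = (1/12)ML² = (1/12)(4.11)(0.609)² = 0.12703 kg m².
Parallel axis theorem: I = I_cm + Md², so Md² = 2.738 − 0.12703 = 2.611 kg m².
d = √(2.611 / 4.11) = 0.79704 m.

0.797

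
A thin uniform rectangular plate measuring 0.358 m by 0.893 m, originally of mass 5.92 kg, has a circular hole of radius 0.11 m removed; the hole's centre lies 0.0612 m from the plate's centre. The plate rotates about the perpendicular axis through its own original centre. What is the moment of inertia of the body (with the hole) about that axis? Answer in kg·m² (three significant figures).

Unpierced body about its centre: I₀ = (1/12)M(a²+b²) = (1/12)(5.92)[(0.358)² + (0.893)²] = 0.45664 kg·m².
The removed disk has mass m = M·πr²/(ab) = (5.92)·π(0.11)²/(0.358·0.893) = 0.70392 kg (same uniform areal density).
Its moment of inertia about the rotation axis (parallel-axis theorem): I_hole = (1/2)mr² + md² = (1/2)(0.70392)(0.11)² + (0.70392)(0.0612)² = 0.0068952 kg·m².
Treating the hole as negative mass, I = I₀ − I_hole = 0.45664 − 0.0068952 = 0.44974 kg·m².

0.450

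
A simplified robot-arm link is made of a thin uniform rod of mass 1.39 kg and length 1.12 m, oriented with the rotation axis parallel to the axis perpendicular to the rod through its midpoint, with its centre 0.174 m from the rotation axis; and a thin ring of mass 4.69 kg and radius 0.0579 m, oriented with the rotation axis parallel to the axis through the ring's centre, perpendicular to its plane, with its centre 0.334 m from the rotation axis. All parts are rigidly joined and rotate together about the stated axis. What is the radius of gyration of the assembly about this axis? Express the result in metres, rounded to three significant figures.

0.346

Thin rod: I_cm = (1/12)ML² = (1/12)(1.39)(1.12)² = 0.1453 kg·m²; centre at d = 0.174 m, so the parallel axis theorem gives I = 0.1453 + (1.39)(0.174)² = 0.18738 kg·m².
Thin ring: I_cm = MR² = (4.69)(0.0579)² = 0.015723 kg·m²; centre at d = 0.334 m, so the parallel axis theorem gives I = 0.015723 + (4.69)(0.334)² = 0.53892 kg·m².
Total I = 0.72631 kg·m²; total mass M = 6.08 kg.
k = √(I/M) = √(0.72631/6.08) = 0.34563 m.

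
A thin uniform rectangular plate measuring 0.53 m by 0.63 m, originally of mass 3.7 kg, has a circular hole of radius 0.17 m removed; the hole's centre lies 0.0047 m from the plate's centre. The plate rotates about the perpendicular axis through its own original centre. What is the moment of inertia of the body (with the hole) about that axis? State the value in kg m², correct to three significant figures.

Unpierced body about its centre: I₀ = (1/12)M(a²+b²) = (1/12)(3.7)[(0.53)² + (0.63)²] = 0.20899 kg m².
The removed disk has mass m = M·πr²/(ab) = (3.7)·π(0.17)²/(0.53·0.63) = 1.0061 kg (same uniform areal density).
Its moment of inertia about the rotation axis (parallel-axis theorem): I_hole = (1/2)mr² + md² = (1/2)(1.0061)(0.17)² + (1.0061)(0.0047)² = 0.01456 kg m².
Treating the hole as negative mass, I = I₀ − I_hole = 0.20899 − 0.01456 = 0.19443 kg m².

0.194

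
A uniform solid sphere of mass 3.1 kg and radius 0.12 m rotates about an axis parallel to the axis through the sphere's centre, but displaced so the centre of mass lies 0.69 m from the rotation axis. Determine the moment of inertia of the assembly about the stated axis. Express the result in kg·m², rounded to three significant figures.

1.49

I_cm = (2/5)MR² = (2/5)(3.1)(0.12)² = 0.017856 kg·m²; centre at d = 0.69 m, so the parallel axis theorem gives I = 0.017856 + (3.1)(0.69)² = 1.4938 kg·m².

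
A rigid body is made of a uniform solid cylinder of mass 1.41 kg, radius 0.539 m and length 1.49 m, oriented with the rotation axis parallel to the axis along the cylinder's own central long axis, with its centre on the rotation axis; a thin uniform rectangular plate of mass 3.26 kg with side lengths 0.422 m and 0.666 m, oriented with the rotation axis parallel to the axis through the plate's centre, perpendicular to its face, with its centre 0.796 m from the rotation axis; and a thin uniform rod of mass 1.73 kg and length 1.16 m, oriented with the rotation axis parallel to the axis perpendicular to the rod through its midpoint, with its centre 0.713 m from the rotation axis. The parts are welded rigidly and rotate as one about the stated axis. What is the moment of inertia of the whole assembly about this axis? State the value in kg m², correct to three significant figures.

Solid cylinder: I_cm = (1/2)MR² = (1/2)(1.41)(0.539)² = 0.20482 kg m²; axis through the centre, so I = 0.20482 kg m².
Rectangular plate: I_cm = (1/12)M(a²+b²) = (1/12)(3.26)[(0.422)² + (0.666)²] = 0.16888 kg m²; centre at d = 0.796 m, so the parallel axis theorem gives I = 0.16888 + (3.26)(0.796)² = 2.2345 kg m².
Thin rod: I_cm = (1/12)ML² = (1/12)(1.73)(1.16)² = 0.19399 kg m²; centre at d = 0.713 m, so the parallel axis theorem gives I = 0.19399 + (1.73)(0.713)² = 1.0735 kg m².
Total I = 0.20482 + 2.2345 + 1.0735 = 3.5128 kg m².

3.51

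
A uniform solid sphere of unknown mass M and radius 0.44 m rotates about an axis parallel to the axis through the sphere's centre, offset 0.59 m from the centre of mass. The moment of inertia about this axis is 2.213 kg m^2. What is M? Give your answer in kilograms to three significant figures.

5.20

I = I_cm + Md² = (2/5)MR² + Md² = M·[0.4·(0.44)² + (0.59)²] = M·0.42554.
So M = 2.213 / 0.42554 = 5.2005 kg.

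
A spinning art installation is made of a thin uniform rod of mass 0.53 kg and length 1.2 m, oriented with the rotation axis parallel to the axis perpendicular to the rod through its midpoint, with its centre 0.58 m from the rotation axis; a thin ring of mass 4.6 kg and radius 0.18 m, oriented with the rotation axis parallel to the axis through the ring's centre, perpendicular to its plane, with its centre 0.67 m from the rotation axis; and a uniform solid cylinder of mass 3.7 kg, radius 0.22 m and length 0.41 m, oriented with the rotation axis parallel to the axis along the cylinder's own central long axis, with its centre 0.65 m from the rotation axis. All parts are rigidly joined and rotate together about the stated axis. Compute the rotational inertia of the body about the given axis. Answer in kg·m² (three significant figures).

Thin rod: I_cm = (1/12)ML² = (1/12)(0.53)(1.2)² = 0.0636 kg·m²; centre at d = 0.58 m, so the parallel axis theorem gives I = 0.0636 + (0.53)(0.58)² = 0.24189 kg·m².
Thin ring: I_cm = MR² = (4.6)(0.18)² = 0.14904 kg·m²; centre at d = 0.67 m, so the parallel axis theorem gives I = 0.14904 + (4.6)(0.67)² = 2.214 kg·m².
Solid cylinder: I_cm = (1/2)MR² = (1/2)(3.7)(0.22)² = 0.08954 kg·m²; centre at d = 0.65 m, so the parallel axis theorem gives I = 0.08954 + (3.7)(0.65)² = 1.6528 kg·m².
Total I = 0.24189 + 2.214 + 1.6528 = 4.1087 kg·m².

4.11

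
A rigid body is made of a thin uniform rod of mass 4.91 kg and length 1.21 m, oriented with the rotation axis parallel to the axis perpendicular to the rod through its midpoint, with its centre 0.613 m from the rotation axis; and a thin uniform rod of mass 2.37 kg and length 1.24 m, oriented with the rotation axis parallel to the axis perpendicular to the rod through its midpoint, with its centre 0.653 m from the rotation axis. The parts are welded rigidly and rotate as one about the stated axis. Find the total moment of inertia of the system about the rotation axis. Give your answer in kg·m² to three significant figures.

Thin rod: I_cm = (1/12)ML² = (1/12)(4.91)(1.21)² = 0.59906 kg·m²; centre at d = 0.613 m, so I = I_cm + Md² gives I = 0.59906 + (4.91)(0.613)² = 2.4441 kg·m².
Thin rod: I_cm = (1/12)ML² = (1/12)(2.37)(1.24)² = 0.30368 kg·m²; centre at d = 0.653 m, so I = I_cm + Md² gives I = 0.30368 + (2.37)(0.653)² = 1.3143 kg·m².
Total I = 2.4441 + 1.3143 = 3.7584 kg·m².

3.76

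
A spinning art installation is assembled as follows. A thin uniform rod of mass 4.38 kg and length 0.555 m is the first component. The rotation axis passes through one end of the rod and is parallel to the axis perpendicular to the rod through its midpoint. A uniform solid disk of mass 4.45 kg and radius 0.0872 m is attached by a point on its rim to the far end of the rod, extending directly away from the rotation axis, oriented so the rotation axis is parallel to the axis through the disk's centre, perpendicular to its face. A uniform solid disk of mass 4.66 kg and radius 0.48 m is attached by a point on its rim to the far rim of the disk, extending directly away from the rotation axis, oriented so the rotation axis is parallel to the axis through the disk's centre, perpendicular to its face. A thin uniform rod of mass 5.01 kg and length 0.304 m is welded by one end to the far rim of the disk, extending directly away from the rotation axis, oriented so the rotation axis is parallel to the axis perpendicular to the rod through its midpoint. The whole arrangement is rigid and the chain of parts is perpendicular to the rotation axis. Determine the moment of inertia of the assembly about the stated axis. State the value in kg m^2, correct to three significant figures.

26.7

Thin rod: I_cm = (1/12)ML² = (1/12)(4.38)(0.555)² = 0.11243 kg m^2; centre at d = 0.2775 m, so the parallel axis theorem gives I = 0.11243 + (4.38)(0.2775)² = 0.44972 kg m^2.
Solid disk: I_cm = (1/2)MR² = (1/2)(4.45)(0.0872)² = 0.016919 kg m^2; centre at d = 0.2775 + 0.2775 + 0.0872 = 0.6422 m, so the parallel axis theorem gives I = 0.016919 + (4.45)(0.6422)² = 1.8522 kg m^2.
Solid disk: I_cm = (1/2)MR² = (1/2)(4.66)(0.48)² = 0.53683 kg m^2; centre at d = 0.2775 + 0.2775 + 0.0872 + 0.0872 + 0.48 = 1.2094 m, so the parallel axis theorem gives I = 0.53683 + (4.66)(1.2094)² = 7.3528 kg m^2.
Thin rod: I_cm = (1/12)ML² = (1/12)(5.01)(0.304)² = 0.038584 kg m^2; centre at d = 0.2775 + 0.2775 + 0.0872 + 0.0872 + 0.48 + 0.48 + 0.152 = 1.8414 m, so the parallel axis theorem gives I = 0.038584 + (5.01)(1.8414)² = 17.026 kg m^2.
Total I = 0.44972 + 1.8522 + 7.3528 + 17.026 = 26.681 kg m^2.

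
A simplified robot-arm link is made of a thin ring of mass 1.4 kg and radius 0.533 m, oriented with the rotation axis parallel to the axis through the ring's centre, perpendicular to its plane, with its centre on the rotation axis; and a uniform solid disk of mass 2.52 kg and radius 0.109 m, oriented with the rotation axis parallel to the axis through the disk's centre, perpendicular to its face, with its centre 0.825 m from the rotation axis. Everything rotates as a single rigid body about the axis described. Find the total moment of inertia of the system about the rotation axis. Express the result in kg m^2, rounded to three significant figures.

2.13

Thin ring: I_cm = MR² = (1.4)(0.533)² = 0.39772 kg m^2; axis through the centre, so I = 0.39772 kg m^2.
Solid disk: I_cm = (1/2)MR² = (1/2)(2.52)(0.109)² = 0.01497 kg m^2; centre at d = 0.825 m, so the parallel axis theorem gives I = 0.01497 + (2.52)(0.825)² = 1.7301 kg m^2.
Total I = 0.39772 + 1.7301 = 2.1279 kg m^2.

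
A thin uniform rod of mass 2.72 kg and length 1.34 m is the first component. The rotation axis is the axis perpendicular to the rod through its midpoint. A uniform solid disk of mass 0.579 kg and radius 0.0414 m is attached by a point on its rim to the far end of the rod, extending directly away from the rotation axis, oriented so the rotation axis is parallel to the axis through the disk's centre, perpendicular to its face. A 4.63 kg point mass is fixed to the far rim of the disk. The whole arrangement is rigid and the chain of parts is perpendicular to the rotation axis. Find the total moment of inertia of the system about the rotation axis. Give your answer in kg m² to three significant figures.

Thin rod: I_cm = (1/12)ML² = (1/12)(2.72)(1.34)² = 0.407 kg m²; axis through the centre, so I = 0.407 kg m².
Solid disk: I_cm = (1/2)MR² = (1/2)(0.579)(0.0414)² = 0.00049619 kg m²; centre at d = 0.67 + 0.0414 = 0.7114 m, so I = I_cm + Md² gives I = 0.00049619 + (0.579)(0.7114)² = 0.29352 kg m².
Point mass: I_cm = 0; centre at d = 0.67 + 0.0414 + 0.0414 = 0.7528 m, so I = I_cm + Md² gives I = 0 + (4.63)(0.7528)² = 2.6239 kg m².
Total I = 0.407 + 0.29352 + 2.6239 = 3.3244 kg m².

3.32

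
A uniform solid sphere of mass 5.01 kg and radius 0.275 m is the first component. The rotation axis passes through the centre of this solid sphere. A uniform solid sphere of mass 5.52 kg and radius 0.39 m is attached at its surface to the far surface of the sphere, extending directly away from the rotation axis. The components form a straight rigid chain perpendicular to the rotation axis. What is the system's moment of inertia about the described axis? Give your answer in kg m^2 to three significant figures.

Solid sphere: I_cm = (2/5)MR² = (2/5)(5.01)(0.275)² = 0.15155 kg m^2; axis through the centre, so I = 0.15155 kg m^2.
Solid sphere: I_cm = (2/5)MR² = (2/5)(5.52)(0.39)² = 0.33584 kg m^2; centre at d = 0.275 + 0.39 = 0.665 m, so the parallel axis theorem gives I = 0.33584 + (5.52)(0.665)² = 2.7769 kg m^2.
Total I = 0.15155 + 2.7769 = 2.9285 kg m^2.

2.93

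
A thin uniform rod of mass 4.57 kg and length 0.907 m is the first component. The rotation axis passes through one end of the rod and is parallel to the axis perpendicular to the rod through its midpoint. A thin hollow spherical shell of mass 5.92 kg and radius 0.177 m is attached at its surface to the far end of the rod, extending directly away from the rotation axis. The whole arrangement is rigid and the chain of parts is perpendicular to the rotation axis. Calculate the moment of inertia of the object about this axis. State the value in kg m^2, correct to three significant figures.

Thin rod: I_cm = (1/12)ML² = (1/12)(4.57)(0.907)² = 0.31329 kg m^2; centre at d = 0.4535 m, so I = I_cm + Md² gives I = 0.31329 + (4.57)(0.4535)² = 1.2532 kg m^2.
Spherical shell: I_cm = (2/3)MR² = (2/3)(5.92)(0.177)² = 0.12365 kg m^2; centre at d = 0.4535 + 0.4535 + 0.177 = 1.084 m, so I = I_cm + Md² gives I = 0.12365 + (5.92)(1.084)² = 7.08 kg m^2.
Total I = 1.2532 + 7.08 = 8.3331 kg m^2.

8.33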